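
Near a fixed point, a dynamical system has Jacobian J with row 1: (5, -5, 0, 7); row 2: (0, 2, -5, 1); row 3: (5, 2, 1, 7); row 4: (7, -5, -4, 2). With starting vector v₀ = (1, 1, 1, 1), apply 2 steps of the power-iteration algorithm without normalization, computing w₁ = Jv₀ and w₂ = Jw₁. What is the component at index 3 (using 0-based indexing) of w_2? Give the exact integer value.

w1 = Jv₀ = (5·1 + (-5)·1 + 0·1 + 7·1; 0·1 + 2·1 + (-5)·1 + 1·1; 5·1 + 2·1 + 1·1 + 7·1; 7·1 + (-5)·1 + (-4)·1 + 2·1) = (7, -2, 15, 0)
w2 = Jw1 = (5·7 + (-5)·(-2) + 0·15 + 7·0; 0·7 + 2·(-2) + (-5)·15 + 1·0; 5·7 + 2·(-2) + 1·15 + 7·0; 7·7 + (-5)·(-2) + (-4)·15 + 2·0) = (45, -79, 46, -1)
The requested component of w2 is -1.

-1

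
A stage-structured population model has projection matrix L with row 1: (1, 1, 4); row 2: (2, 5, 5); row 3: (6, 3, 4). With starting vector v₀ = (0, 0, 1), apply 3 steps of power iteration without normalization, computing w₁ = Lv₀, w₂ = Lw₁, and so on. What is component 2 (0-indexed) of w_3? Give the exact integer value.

w1 = Lv₀ = (4, 5, 4)
w2 = Lw1 = (25, 53, 55)
w3 = Lw2 = (298, 590, 529)
The requested component of w3 is 529.

529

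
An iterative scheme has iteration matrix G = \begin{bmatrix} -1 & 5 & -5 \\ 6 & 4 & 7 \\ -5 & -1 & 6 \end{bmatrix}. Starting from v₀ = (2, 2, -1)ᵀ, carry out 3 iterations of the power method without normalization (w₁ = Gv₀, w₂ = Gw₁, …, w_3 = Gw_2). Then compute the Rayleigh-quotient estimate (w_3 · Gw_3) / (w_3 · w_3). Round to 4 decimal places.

w1 = Gv₀ = (13, 13, -18)
w2 = Gw1 = (142, 4, -186)
w3 = Gw2 = (808, -434, -1830)
Gw3 = (6172, -9698, -14586)
w3·Gw3 = 808·6172 + (-434)·(-9698) + (-1830)·(-14586) = 35888288; w3·w3 = 808·808 + (-434)·(-434) + (-1830)·(-1830) = 4190120
λ ≈ 35888288/4190120 = 8.5650

8.5650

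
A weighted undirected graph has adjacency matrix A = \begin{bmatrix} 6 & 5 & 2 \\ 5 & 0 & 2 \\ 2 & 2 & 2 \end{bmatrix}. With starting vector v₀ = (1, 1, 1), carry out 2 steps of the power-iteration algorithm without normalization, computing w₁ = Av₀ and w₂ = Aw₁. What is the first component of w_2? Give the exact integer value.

125

w1 = Av₀ = (6·1 + 5·1 + 2·1; 5·1 + 0·1 + 2·1; 2·1 + 2·1 + 2·1) = (13, 7, 6)
w2 = Aw1 = (6·13 + 5·7 + 2·6; 5·13 + 0·7 + 2·6; 2·13 + 2·7 + 2·6) = (125, 77, 52)
The requested component of w2 is 125.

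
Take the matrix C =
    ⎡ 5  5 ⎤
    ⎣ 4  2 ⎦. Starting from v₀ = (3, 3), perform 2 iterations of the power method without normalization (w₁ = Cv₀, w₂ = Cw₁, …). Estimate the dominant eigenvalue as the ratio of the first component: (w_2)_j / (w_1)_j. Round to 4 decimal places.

w1 = Cv₀ = (5·3 + 5·3; 4·3 + 2·3) = (30, 18)
w2 = Cw1 = (5·30 + 5·18; 4·30 + 2·18) = (240, 156)
Ratio at component: 240 / 30 = 8.0000

λ ≈ 8.0000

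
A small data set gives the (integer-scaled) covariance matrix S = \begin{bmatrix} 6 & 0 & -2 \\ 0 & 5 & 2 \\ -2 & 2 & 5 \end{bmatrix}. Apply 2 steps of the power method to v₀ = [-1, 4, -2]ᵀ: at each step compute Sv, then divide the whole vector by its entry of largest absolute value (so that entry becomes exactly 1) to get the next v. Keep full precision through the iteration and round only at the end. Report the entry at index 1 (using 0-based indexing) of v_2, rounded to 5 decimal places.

Sv0 = (-2.000000, 16.000000, 0.000000); divide by 16.000000 → v1 = (-0.125000, 1.000000, 0.000000)
Sv1 = (-0.750000, 5.000000, 2.250000); divide by 5.000000 → v2 = (-0.150000, 1.000000, 0.450000)
Requested entry of v2: 80/80 = 1.00000

1.00000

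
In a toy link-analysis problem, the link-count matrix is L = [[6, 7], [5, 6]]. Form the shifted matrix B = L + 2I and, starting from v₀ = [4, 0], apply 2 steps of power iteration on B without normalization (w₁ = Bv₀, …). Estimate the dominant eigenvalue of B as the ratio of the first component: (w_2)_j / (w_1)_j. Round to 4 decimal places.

B = L + 2I has rows (8, 7); (5, 8)
w1 = Bv₀ = (8·4 + 7·0; 5·4 + 8·0) = (32, 20)
w2 = Bw1 = (8·32 + 7·20; 5·32 + 8·20) = (396, 320)
Ratio: 396/32 = 12.3750

μ ≈ 12.3750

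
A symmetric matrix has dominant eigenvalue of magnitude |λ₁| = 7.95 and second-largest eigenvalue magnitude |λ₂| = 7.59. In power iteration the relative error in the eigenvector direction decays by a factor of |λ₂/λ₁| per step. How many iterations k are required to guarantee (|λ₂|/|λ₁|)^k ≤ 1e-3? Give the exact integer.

150

|λ₂/λ₁| = 7.59/7.95 = 0.95472
Need k ≥ ln(1e-3) / ln(0.95472) = -6.9078 / -0.0463 ≈ 149.066
Smallest integer k satisfying the bound: 150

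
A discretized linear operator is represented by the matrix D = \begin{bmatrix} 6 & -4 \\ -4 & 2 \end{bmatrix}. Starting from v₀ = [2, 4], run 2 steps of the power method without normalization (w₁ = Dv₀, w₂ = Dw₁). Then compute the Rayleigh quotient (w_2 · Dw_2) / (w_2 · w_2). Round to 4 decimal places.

w1 = Dv₀ = (-4, 0)
w2 = Dw1 = (-24, 16)
Dw2 = (-208, 128)
w2·Dw2 = (-24)·(-208) + 16·128 = 7040; w2·w2 = (-24)·(-24) + 16·16 = 832
λ ≈ 7040/832 = 8.4615

λ ≈ 8.4615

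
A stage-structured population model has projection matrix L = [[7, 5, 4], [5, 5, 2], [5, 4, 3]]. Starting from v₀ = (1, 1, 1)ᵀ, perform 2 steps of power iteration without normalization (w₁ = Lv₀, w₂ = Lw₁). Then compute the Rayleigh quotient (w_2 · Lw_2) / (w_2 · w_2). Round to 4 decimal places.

13.7082

w1 = Lv₀ = (7·1 + 5·1 + 4·1; 5·1 + 5·1 + 2·1; 5·1 + 4·1 + 3·1) = (16, 12, 12)
w2 = Lw1 = (7·16 + 5·12 + 4·12; 5·16 + 5·12 + 2·12; 5·16 + 4·12 + 3·12) = (220, 164, 164)
Lw2 = (3016, 2248, 2248)
w2·Lw2 = 220·3016 + 164·2248 + 164·2248 = 1400864; w2·w2 = 220·220 + 164·164 + 164·164 = 102192
λ ≈ 1400864/102192 = 13.7082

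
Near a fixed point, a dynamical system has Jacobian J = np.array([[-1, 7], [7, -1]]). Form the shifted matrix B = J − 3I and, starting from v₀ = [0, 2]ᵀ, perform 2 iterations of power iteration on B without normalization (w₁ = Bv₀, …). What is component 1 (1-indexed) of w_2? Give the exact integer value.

B = J − 3I has rows (-4, 7); (7, -4)
w1 = Bv₀ = ((-4)·0 + 7·2; 7·0 + (-4)·2) = (14, -8)
w2 = Bw1 = ((-4)·14 + 7·(-8); 7·14 + (-4)·(-8)) = (-112, 130)
Requested component of w2: -112

-112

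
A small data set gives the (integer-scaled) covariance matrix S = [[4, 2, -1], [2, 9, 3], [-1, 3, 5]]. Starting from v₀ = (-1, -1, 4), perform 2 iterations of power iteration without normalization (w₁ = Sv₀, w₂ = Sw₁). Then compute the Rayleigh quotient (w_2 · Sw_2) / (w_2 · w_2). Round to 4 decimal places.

λ ≈ 7.0994

w1 = Sv₀ = (-10, 1, 18)
w2 = Sw1 = (-56, 43, 103)
Sw2 = (-241, 584, 700)
w2·Sw2 = (-56)·(-241) + 43·584 + 103·700 = 110708; w2·w2 = (-56)·(-56) + 43·43 + 103·103 = 15594
λ ≈ 110708/15594 = 7.0994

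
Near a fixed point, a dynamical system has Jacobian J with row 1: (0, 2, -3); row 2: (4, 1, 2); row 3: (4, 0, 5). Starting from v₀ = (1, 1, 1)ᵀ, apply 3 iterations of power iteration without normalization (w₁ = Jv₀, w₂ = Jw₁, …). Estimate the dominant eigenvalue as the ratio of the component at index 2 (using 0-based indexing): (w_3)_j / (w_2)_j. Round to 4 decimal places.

w1 = Jv₀ = (0·1 + 2·1 + (-3)·1; 4·1 + 1·1 + 2·1; 4·1 + 0·1 + 5·1) = (-1, 7, 9)
w2 = Jw1 = (0·(-1) + 2·7 + (-3)·9; 4·(-1) + 1·7 + 2·9; 4·(-1) + 0·7 + 5·9) = (-13, 21, 41)
w3 = Jw2 = (-81, 51, 153)
Ratio at component: 153 / 41 = 3.7317

3.7317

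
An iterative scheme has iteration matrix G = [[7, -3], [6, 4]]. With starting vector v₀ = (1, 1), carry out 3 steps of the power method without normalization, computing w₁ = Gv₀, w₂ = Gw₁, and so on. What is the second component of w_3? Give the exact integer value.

244

w1 = Gv₀ = (4, 10)
w2 = Gw1 = (-2, 64)
w3 = Gw2 = (-206, 244)
The requested component of w3 is 244.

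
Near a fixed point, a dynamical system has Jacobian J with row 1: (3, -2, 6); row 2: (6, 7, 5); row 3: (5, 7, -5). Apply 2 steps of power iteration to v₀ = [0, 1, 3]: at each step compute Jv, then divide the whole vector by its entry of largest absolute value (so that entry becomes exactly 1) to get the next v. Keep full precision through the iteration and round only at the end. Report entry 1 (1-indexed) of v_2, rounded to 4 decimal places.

-0.1606

Jv0 = (16.00000, 22.00000, -8.00000); divide by 22.00000 → v1 = (0.72727, 1.00000, -0.36364)
Jv1 = (-2.00000, 9.54545, 12.45455); divide by 12.45455 → v2 = (-0.16058, 0.76642, 1.00000)
Requested entry of v2: -44/274 = -0.1606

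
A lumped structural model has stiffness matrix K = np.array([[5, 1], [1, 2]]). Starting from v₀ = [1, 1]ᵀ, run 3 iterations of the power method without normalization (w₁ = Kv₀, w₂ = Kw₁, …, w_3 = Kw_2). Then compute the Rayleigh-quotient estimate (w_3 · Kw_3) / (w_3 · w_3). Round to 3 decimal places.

w1 = Kv₀ = (5·1 + 1·1; 1·1 + 2·1) = (6, 3)
w2 = Kw1 = (5·6 + 1·3; 1·6 + 2·3) = (33, 12)
w3 = Kw2 = (177, 57)
Kw3 = (942, 291)
w3·Kw3 = 177·942 + 57·291 = 183321; w3·w3 = 177·177 + 57·57 = 34578
λ ≈ 183321/34578 = 5.302

λ ≈ 5.302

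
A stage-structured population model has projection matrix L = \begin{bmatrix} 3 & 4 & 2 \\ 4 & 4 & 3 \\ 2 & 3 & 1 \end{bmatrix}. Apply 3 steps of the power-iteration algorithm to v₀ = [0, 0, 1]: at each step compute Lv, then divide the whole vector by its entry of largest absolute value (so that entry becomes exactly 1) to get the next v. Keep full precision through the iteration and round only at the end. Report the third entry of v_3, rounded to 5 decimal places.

0.57477

Lv0 = (2.000000, 3.000000, 1.000000); divide by 3.000000 → v1 = (0.666667, 1.000000, 0.333333)
Lv1 = (6.666667, 7.666667, 4.666667); divide by 7.666667 → v2 = (0.869565, 1.000000, 0.608696)
Lv2 = (7.826087, 9.304348, 5.347826); divide by 9.304348 → v3 = (0.841121, 1.000000, 0.574766)
Requested entry of v3: 123/214 = 0.57477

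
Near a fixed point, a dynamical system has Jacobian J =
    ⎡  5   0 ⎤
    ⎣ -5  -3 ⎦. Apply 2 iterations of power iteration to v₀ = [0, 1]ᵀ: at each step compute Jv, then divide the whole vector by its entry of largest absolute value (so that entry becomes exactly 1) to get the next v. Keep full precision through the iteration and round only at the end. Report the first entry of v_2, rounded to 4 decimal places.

Jv0 = (0.00000, -3.00000); divide by -3.00000 → v1 = (0.00000, 1.00000)
Jv1 = (0.00000, -3.00000); divide by -3.00000 → v2 = (0.00000, 1.00000)
Requested entry of v2: 0/9 = 0.0000

0.0000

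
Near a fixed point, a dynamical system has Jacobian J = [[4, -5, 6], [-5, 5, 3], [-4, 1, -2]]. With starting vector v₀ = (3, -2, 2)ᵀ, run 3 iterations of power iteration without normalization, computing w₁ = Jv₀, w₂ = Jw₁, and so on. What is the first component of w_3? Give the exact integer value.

1373

w1 = Jv₀ = (4·3 + (-5)·(-2) + 6·2; (-5)·3 + 5·(-2) + 3·2; (-4)·3 + 1·(-2) + (-2)·2) = (34, -19, -18)
w2 = Jw1 = (4·34 + (-5)·(-19) + 6·(-18); (-5)·34 + 5·(-19) + 3·(-18); (-4)·34 + 1·(-19) + (-2)·(-18)) = (123, -319, -119)
w3 = Jw2 = (1373, -2567, -573)
The requested component of w3 is 1373.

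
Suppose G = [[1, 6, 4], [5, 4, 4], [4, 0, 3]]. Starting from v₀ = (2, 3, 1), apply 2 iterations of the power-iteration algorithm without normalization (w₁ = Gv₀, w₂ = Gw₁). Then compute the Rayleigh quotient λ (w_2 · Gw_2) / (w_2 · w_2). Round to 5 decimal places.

w1 = Gv₀ = (1·2 + 6·3 + 4·1; 5·2 + 4·3 + 4·1; 4·2 + 0·3 + 3·1) = (24, 26, 11)
w2 = Gw1 = (1·24 + 6·26 + 4·11; 5·24 + 4·26 + 4·11; 4·24 + 0·26 + 3·11) = (224, 268, 129)
Gw2 = (2348, 2708, 1283)
w2·Gw2 = 224·2348 + 268·2708 + 129·1283 = 1417203; w2·w2 = 224·224 + 268·268 + 129·129 = 138641
λ ≈ 1417203/138641 = 10.22211

10.22211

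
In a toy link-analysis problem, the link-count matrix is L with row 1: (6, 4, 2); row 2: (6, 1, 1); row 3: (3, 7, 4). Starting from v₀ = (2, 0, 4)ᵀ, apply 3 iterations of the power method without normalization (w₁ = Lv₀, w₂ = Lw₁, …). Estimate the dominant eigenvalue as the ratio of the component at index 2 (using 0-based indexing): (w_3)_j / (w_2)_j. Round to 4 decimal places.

λ ≈ 10.8846

w1 = Lv₀ = (20, 16, 22)
w2 = Lw1 = (228, 158, 260)
w3 = Lw2 = (2520, 1786, 2830)
Ratio at component: 2830 / 260 = 10.8846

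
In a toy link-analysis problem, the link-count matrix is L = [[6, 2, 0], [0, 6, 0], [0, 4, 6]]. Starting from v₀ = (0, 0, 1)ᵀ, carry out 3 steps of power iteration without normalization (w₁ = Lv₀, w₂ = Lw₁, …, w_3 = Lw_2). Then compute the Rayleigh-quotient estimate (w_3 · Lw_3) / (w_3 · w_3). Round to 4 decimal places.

w1 = Lv₀ = (0, 0, 6)
w2 = Lw1 = (0, 0, 36)
w3 = Lw2 = (0, 0, 216)
Lw3 = (0, 0, 1296)
w3·Lw3 = 0·0 + 0·0 + 216·1296 = 279936; w3·w3 = 0·0 + 0·0 + 216·216 = 46656
λ ≈ 279936/46656 = 6.0000

6.0000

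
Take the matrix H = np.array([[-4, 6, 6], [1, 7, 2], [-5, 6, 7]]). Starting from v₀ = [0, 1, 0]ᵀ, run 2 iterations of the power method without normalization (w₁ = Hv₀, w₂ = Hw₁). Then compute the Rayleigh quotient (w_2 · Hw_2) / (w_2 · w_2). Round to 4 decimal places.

λ ≈ 9.4329

w1 = Hv₀ = ((-4)·0 + 6·1 + 6·0; 1·0 + 7·1 + 2·0; (-5)·0 + 6·1 + 7·0) = (6, 7, 6)
w2 = Hw1 = ((-4)·6 + 6·7 + 6·6; 1·6 + 7·7 + 2·6; (-5)·6 + 6·7 + 7·6) = (54, 67, 54)
Hw2 = (510, 631, 510)
w2·Hw2 = 54·510 + 67·631 + 54·510 = 97357; w2·w2 = 54·54 + 67·67 + 54·54 = 10321
λ ≈ 97357/10321 = 9.4329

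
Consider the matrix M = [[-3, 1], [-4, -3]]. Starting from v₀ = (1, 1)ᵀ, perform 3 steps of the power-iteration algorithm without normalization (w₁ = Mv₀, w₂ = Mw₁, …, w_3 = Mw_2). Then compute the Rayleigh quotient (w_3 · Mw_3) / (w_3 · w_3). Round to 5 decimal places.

w1 = Mv₀ = (-2, -7)
w2 = Mw1 = (-1, 29)
w3 = Mw2 = (32, -83)
Mw3 = (-179, 121)
w3·Mw3 = 32·(-179) + (-83)·121 = -15771; w3·w3 = 32·32 + (-83)·(-83) = 7913
λ ≈ -15771/7913 = -1.99305

λ ≈ -1.99305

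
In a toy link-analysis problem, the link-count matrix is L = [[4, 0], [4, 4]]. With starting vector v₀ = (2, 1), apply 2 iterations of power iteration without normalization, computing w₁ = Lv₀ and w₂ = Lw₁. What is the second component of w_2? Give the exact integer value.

80

w1 = Lv₀ = (4·2 + 0·1; 4·2 + 4·1) = (8, 12)
w2 = Lw1 = (4·8 + 0·12; 4·8 + 4·12) = (32, 80)
The requested component of w2 is 80.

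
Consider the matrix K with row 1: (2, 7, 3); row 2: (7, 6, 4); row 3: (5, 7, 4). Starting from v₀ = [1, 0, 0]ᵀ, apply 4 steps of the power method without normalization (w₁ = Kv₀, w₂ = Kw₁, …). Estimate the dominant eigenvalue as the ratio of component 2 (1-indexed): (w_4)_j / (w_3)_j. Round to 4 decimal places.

14.8838

w1 = Kv₀ = (2·1 + 7·0 + 3·0; 7·1 + 6·0 + 4·0; 5·1 + 7·0 + 4·0) = (2, 7, 5)
w2 = Kw1 = (2·2 + 7·7 + 3·5; 7·2 + 6·7 + 4·5; 5·2 + 7·7 + 4·5) = (68, 76, 79)
w3 = Kw2 = (905, 1248, 1188)
w4 = Kw3 = (14110, 18575, 18013)
Ratio at component: 18575 / 1248 = 14.8838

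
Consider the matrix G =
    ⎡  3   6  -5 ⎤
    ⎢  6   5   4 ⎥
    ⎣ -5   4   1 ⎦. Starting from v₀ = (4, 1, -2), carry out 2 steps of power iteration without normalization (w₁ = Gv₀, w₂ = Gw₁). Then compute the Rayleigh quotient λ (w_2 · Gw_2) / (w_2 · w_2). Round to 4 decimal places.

w1 = Gv₀ = (28, 21, -18)
w2 = Gw1 = (300, 201, -74)
Gw2 = (2476, 2509, -770)
w2·Gw2 = 300·2476 + 201·2509 + (-74)·(-770) = 1304089; w2·w2 = 300·300 + 201·201 + (-74)·(-74) = 135877
λ ≈ 1304089/135877 = 9.5976

9.5976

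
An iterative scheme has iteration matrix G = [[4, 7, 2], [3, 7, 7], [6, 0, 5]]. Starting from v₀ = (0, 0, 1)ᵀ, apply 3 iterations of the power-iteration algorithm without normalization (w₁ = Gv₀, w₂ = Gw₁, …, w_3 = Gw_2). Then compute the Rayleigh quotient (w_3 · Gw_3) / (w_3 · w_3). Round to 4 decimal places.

w1 = Gv₀ = (2, 7, 5)
w2 = Gw1 = (67, 90, 37)
w3 = Gw2 = (972, 1090, 587)
Gw3 = (12692, 14655, 8767)
w3·Gw3 = 972·12692 + 1090·14655 + 587·8767 = 33456803; w3·w3 = 972·972 + 1090·1090 + 587·587 = 2477453
λ ≈ 33456803/2477453 = 13.5045

13.5045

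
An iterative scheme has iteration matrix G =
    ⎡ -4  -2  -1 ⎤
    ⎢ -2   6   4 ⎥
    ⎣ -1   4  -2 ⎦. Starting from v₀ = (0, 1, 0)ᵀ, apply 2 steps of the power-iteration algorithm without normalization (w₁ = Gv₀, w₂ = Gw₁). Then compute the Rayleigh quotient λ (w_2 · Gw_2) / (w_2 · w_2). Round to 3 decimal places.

7.961

w1 = Gv₀ = ((-4)·0 + (-2)·1 + (-1)·0; (-2)·0 + 6·1 + 4·0; (-1)·0 + 4·1 + (-2)·0) = (-2, 6, 4)
w2 = Gw1 = ((-4)·(-2) + (-2)·6 + (-1)·4; (-2)·(-2) + 6·6 + 4·4; (-1)·(-2) + 4·6 + (-2)·4) = (-8, 56, 18)
Gw2 = (-98, 424, 196)
w2·Gw2 = (-8)·(-98) + 56·424 + 18·196 = 28056; w2·w2 = (-8)·(-8) + 56·56 + 18·18 = 3524
λ ≈ 28056/3524 = 7.961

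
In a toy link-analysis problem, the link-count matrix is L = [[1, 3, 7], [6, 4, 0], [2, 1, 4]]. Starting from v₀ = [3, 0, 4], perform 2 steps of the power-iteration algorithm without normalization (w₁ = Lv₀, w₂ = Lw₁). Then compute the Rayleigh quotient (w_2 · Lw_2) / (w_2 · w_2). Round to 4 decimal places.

λ ≈ 9.1893

w1 = Lv₀ = (31, 18, 22)
w2 = Lw1 = (239, 258, 168)
Lw2 = (2189, 2466, 1408)
w2·Lw2 = 239·2189 + 258·2466 + 168·1408 = 1395943; w2·w2 = 239·239 + 258·258 + 168·168 = 151909
λ ≈ 1395943/151909 = 9.1893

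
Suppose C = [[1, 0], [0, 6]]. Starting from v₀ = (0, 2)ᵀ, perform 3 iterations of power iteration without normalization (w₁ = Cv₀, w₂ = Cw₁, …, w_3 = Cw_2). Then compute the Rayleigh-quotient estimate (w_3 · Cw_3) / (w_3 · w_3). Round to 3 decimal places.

w1 = Cv₀ = (0, 12)
w2 = Cw1 = (0, 72)
w3 = Cw2 = (0, 432)
Cw3 = (0, 2592)
w3·Cw3 = 0·0 + 432·2592 = 1119744; w3·w3 = 0·0 + 432·432 = 186624
λ ≈ 1119744/186624 = 6.000

6.000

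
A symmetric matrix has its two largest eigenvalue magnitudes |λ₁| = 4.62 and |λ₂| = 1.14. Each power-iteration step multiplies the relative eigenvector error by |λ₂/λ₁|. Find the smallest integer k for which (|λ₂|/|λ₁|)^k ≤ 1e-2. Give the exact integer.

4

|λ₂/λ₁| = 1.14/4.62 = 0.24675
Need k ≥ ln(1e-2) / ln(0.24675) = -4.6052 / -1.3994 ≈ 3.291
Smallest integer k satisfying the bound: 4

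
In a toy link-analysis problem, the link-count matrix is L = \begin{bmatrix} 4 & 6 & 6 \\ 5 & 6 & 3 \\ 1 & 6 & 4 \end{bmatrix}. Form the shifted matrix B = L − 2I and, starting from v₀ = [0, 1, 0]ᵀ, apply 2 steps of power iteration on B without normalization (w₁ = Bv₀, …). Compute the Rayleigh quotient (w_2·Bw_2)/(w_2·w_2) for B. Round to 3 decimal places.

B = L − 2I has rows (2, 6, 6); (5, 4, 3); (1, 6, 2)
w1 = Bv₀ = (2·0 + 6·1 + 6·0; 5·0 + 4·1 + 3·0; 1·0 + 6·1 + 2·0) = (6, 4, 6)
w2 = Bw1 = (2·6 + 6·4 + 6·6; 5·6 + 4·4 + 3·6; 1·6 + 6·4 + 2·6) = (72, 64, 42)
Bw2 = (780, 742, 540)
w2·Bw2 = 126328; w2·w2 = 11044; μ ≈ 126328/11044 = 11.439

11.439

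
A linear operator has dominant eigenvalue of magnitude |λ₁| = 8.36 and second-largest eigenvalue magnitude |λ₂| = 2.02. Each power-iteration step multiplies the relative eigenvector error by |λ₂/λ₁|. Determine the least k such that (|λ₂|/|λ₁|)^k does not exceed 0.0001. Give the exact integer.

|λ₂/λ₁| = 2.02/8.36 = 0.24163
Need k ≥ ln(0.0001) / ln(0.24163) = -9.2103 / -1.4204 ≈ 6.485
Smallest integer k satisfying the bound: 7

7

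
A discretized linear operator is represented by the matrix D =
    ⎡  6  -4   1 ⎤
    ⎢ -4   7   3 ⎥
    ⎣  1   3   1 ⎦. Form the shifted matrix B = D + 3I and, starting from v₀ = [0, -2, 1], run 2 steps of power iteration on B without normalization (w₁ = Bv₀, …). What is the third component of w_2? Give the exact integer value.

B = D + 3I has rows (9, -4, 1); (-4, 10, 3); (1, 3, 4)
w1 = Bv₀ = (9·0 + (-4)·(-2) + 1·1; (-4)·0 + 10·(-2) + 3·1; 1·0 + 3·(-2) + 4·1) = (9, -17, -2)
w2 = Bw1 = (9·9 + (-4)·(-17) + 1·(-2); (-4)·9 + 10·(-17) + 3·(-2); 1·9 + 3·(-17) + 4·(-2)) = (147, -212, -50)
Requested component of w2: -50

-50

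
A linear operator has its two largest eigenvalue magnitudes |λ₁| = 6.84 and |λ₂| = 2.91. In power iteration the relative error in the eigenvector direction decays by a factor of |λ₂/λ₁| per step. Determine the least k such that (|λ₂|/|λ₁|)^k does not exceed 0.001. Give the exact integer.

|λ₂/λ₁| = 2.91/6.84 = 0.42544
Need k ≥ ln(0.001) / ln(0.42544) = -6.9078 / -0.8546 ≈ 8.083
Smallest integer k satisfying the bound: 9

9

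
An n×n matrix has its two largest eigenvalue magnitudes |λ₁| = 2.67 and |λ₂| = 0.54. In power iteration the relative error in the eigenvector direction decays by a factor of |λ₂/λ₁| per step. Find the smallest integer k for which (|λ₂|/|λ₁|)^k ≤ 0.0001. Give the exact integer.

6

|λ₂/λ₁| = 0.54/2.67 = 0.20225
Need k ≥ ln(0.0001) / ln(0.20225) = -9.2103 / -1.5983 ≈ 5.763
Smallest integer k satisfying the bound: 6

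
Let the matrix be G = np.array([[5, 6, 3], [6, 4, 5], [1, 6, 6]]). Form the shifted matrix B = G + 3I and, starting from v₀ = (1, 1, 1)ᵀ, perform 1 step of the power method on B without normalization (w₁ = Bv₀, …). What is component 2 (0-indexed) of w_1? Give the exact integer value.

B = G + 3I has rows (8, 6, 3); (6, 7, 5); (1, 6, 9)
w1 = Bv₀ = (17, 18, 16)
Requested component of w1: 16

16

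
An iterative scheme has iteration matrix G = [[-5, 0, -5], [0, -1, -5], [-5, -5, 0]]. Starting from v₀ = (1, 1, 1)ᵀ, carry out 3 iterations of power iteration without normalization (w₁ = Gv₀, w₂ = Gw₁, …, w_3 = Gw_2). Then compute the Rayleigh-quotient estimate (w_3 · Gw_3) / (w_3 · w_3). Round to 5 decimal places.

-9.12157

w1 = Gv₀ = ((-5)·1 + 0·1 + (-5)·1; 0·1 + (-1)·1 + (-5)·1; (-5)·1 + (-5)·1 + 0·1) = (-10, -6, -10)
w2 = Gw1 = ((-5)·(-10) + 0·(-6) + (-5)·(-10); 0·(-10) + (-1)·(-6) + (-5)·(-10); (-5)·(-10) + (-5)·(-6) + 0·(-10)) = (100, 56, 80)
w3 = Gw2 = (-900, -456, -780)
Gw3 = (8400, 4356, 6780)
w3·Gw3 = (-900)·8400 + (-456)·4356 + (-780)·6780 = -14834736; w3·w3 = (-900)·(-900) + (-456)·(-456) + (-780)·(-780) = 1626336
λ ≈ -14834736/1626336 = -9.12157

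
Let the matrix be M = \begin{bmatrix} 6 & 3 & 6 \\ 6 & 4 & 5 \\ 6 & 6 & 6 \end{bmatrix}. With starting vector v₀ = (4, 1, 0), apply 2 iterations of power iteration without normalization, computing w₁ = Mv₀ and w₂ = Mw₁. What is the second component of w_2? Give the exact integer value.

w1 = Mv₀ = (6·4 + 3·1 + 6·0; 6·4 + 4·1 + 5·0; 6·4 + 6·1 + 6·0) = (27, 28, 30)
w2 = Mw1 = (6·27 + 3·28 + 6·30; 6·27 + 4·28 + 5·30; 6·27 + 6·28 + 6·30) = (426, 424, 510)
The requested component of w2 is 424.

424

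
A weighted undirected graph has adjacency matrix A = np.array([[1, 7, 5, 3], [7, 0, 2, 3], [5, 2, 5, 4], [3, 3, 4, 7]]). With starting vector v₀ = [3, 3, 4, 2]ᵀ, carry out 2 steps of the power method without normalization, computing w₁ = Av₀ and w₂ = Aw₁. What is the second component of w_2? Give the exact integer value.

592

w1 = Av₀ = (50, 35, 49, 48)
w2 = Aw1 = (684, 592, 757, 787)
The requested component of w2 is 592.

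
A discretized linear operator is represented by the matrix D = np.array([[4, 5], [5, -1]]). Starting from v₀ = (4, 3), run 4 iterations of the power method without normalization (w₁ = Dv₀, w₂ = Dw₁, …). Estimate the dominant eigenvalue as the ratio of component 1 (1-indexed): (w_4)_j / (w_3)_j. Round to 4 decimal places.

λ ≈ 6.9718

w1 = Dv₀ = (4·4 + 5·3; 5·4 + (-1)·3) = (31, 17)
w2 = Dw1 = (4·31 + 5·17; 5·31 + (-1)·17) = (209, 138)
w3 = Dw2 = (1526, 907)
w4 = Dw3 = (10639, 6723)
Ratio at component: 10639 / 1526 = 6.9718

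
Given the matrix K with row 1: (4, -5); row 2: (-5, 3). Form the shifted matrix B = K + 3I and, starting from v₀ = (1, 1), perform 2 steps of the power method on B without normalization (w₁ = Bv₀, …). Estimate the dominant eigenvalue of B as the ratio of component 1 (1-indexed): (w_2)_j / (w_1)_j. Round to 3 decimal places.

B = K + 3I has rows (7, -5); (-5, 6)
w1 = Bv₀ = (7·1 + (-5)·1; (-5)·1 + 6·1) = (2, 1)
w2 = Bw1 = (7·2 + (-5)·1; (-5)·2 + 6·1) = (9, -4)
Ratio: 9/2 = 4.500

μ ≈ 4.500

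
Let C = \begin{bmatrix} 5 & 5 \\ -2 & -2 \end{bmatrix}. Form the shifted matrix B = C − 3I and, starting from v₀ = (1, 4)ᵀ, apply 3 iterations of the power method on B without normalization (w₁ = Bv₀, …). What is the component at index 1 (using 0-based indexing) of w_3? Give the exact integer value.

-198

B = C − 3I has rows (2, 5); (-2, -5)
w1 = Bv₀ = (22, -22)
w2 = Bw1 = (-66, 66)
w3 = Bw2 = (198, -198)
Requested component of w3: -198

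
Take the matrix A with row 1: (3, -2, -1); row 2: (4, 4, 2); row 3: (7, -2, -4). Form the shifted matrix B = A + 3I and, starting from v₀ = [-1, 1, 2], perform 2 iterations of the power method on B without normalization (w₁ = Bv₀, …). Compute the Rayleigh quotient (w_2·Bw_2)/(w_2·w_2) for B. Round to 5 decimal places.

μ ≈ 5.16531

B = A + 3I has rows (6, -2, -1); (4, 7, 2); (7, -2, -1)
w1 = Bv₀ = (6·(-1) + (-2)·1 + (-1)·2; 4·(-1) + 7·1 + 2·2; 7·(-1) + (-2)·1 + (-1)·2) = (-10, 7, -11)
w2 = Bw1 = (6·(-10) + (-2)·7 + (-1)·(-11); 4·(-10) + 7·7 + 2·(-11); 7·(-10) + (-2)·7 + (-1)·(-11)) = (-63, -13, -73)
Bw2 = (-279, -489, -342)
w2·Bw2 = 48900; w2·w2 = 9467; μ ≈ 48900/9467 = 5.16531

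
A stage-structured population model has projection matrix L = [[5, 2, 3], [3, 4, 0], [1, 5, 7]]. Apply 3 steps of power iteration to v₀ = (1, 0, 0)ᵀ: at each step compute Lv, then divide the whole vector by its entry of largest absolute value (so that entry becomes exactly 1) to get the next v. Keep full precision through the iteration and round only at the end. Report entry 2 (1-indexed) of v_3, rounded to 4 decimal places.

Lv0 = (5.00000, 3.00000, 1.00000); divide by 5.00000 → v1 = (1.00000, 0.60000, 0.20000)
Lv1 = (6.80000, 5.40000, 5.40000); divide by 6.80000 → v2 = (1.00000, 0.79412, 0.79412)
Lv2 = (8.97059, 6.17647, 10.52941); divide by 10.52941 → v3 = (0.85196, 0.58659, 1.00000)
Requested entry of v3: 210/358 = 0.5866

0.5866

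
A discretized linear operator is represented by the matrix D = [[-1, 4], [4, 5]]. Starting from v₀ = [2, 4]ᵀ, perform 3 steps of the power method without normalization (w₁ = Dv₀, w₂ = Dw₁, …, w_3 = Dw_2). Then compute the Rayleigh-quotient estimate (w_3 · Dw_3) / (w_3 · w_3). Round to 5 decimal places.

w1 = Dv₀ = ((-1)·2 + 4·4; 4·2 + 5·4) = (14, 28)
w2 = Dw1 = ((-1)·14 + 4·28; 4·14 + 5·28) = (98, 196)
w3 = Dw2 = (686, 1372)
Dw3 = (4802, 9604)
w3·Dw3 = 686·4802 + 1372·9604 = 16470860; w3·w3 = 686·686 + 1372·1372 = 2352980
λ ≈ 16470860/2352980 = 7.00000

7.00000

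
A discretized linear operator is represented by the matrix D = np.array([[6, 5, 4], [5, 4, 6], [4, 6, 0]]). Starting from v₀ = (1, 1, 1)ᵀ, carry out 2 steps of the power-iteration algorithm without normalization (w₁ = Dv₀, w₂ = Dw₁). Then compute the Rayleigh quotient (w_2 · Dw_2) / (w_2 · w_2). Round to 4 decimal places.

w1 = Dv₀ = (15, 15, 10)
w2 = Dw1 = (205, 195, 150)
Dw2 = (2805, 2705, 1990)
w2·Dw2 = 205·2805 + 195·2705 + 150·1990 = 1401000; w2·w2 = 205·205 + 195·195 + 150·150 = 102550
λ ≈ 1401000/102550 = 13.6616

λ ≈ 13.6616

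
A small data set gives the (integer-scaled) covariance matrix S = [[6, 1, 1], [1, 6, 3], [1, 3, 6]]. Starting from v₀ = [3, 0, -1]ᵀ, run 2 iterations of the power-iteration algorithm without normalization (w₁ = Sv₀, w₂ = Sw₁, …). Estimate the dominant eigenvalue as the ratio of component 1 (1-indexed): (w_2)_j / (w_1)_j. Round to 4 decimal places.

5.8235

w1 = Sv₀ = (17, 0, -3)
w2 = Sw1 = (99, 8, -1)
Ratio at component: 99 / 17 = 5.8235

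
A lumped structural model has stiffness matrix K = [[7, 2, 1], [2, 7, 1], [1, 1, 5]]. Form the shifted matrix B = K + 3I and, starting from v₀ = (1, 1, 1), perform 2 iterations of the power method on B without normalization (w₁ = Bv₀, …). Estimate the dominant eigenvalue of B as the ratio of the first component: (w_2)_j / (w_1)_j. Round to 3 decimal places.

B = K + 3I has rows (10, 2, 1); (2, 10, 1); (1, 1, 8)
w1 = Bv₀ = (10·1 + 2·1 + 1·1; 2·1 + 10·1 + 1·1; 1·1 + 1·1 + 8·1) = (13, 13, 10)
w2 = Bw1 = (10·13 + 2·13 + 1·10; 2·13 + 10·13 + 1·10; 1·13 + 1·13 + 8·10) = (166, 166, 106)
Ratio: 166/13 = 12.769

μ ≈ 12.769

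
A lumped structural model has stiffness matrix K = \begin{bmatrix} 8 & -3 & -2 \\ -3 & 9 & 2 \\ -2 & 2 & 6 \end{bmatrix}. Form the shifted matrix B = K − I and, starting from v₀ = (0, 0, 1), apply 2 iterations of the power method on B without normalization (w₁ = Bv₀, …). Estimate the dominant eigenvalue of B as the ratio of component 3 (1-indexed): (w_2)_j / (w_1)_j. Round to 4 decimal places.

6.6000

B = K − I has rows (7, -3, -2); (-3, 8, 2); (-2, 2, 5)
w1 = Bv₀ = (-2, 2, 5)
w2 = Bw1 = (-30, 32, 33)
Ratio: 33/5 = 6.6000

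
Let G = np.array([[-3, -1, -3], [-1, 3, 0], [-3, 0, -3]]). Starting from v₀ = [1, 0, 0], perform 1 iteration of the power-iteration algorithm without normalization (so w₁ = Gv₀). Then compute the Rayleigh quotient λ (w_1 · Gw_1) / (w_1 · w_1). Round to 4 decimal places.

w1 = Gv₀ = (-3, -1, -3)
Gw1 = (19, 0, 18)
w1·Gw1 = (-3)·19 + (-1)·0 + (-3)·18 = -111; w1·w1 = (-3)·(-3) + (-1)·(-1) + (-3)·(-3) = 19
λ ≈ -111/19 = -5.8421

-5.8421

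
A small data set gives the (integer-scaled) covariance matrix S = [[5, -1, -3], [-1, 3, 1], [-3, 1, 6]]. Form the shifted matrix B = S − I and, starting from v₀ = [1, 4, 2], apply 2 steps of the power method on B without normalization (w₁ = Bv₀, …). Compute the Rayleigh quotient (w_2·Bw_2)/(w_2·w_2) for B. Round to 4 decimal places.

7.8282

B = S − I has rows (4, -1, -3); (-1, 2, 1); (-3, 1, 5)
w1 = Bv₀ = (4·1 + (-1)·4 + (-3)·2; (-1)·1 + 2·4 + 1·2; (-3)·1 + 1·4 + 5·2) = (-6, 9, 11)
w2 = Bw1 = (4·(-6) + (-1)·9 + (-3)·11; (-1)·(-6) + 2·9 + 1·11; (-3)·(-6) + 1·9 + 5·11) = (-66, 35, 82)
Bw2 = (-545, 218, 643)
w2·Bw2 = 96326; w2·w2 = 12305; μ ≈ 96326/12305 = 7.8282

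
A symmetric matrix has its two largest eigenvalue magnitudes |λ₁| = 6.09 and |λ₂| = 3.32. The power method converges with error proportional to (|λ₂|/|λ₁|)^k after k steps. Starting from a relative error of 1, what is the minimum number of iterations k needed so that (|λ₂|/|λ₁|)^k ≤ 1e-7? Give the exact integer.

|λ₂/λ₁| = 3.32/6.09 = 0.54516
Need k ≥ ln(1e-7) / ln(0.54516) = -16.1181 / -0.6067 ≈ 26.568
Smallest integer k satisfying the bound: 27

27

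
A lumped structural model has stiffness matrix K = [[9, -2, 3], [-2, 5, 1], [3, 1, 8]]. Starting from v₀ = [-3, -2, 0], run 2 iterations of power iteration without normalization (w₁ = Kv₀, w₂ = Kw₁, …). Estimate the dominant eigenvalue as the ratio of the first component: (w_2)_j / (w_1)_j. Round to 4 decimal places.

w1 = Kv₀ = (-23, -4, -11)
w2 = Kw1 = (-232, 15, -161)
Ratio at component: -232 / -23 = 10.0870

λ ≈ 10.0870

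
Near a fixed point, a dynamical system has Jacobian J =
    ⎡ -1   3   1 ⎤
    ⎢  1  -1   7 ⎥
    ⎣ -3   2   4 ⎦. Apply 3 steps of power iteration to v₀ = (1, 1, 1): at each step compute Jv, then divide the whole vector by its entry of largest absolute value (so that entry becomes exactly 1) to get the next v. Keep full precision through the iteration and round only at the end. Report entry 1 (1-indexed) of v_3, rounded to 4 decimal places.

Jv0 = (3.00000, 7.00000, 3.00000); divide by 7.00000 → v1 = (0.42857, 1.00000, 0.42857)
Jv1 = (3.00000, 2.42857, 2.42857); divide by 3.00000 → v2 = (1.00000, 0.80952, 0.80952)
Jv2 = (2.23810, 5.85714, 1.85714); divide by 5.85714 → v3 = (0.38211, 1.00000, 0.31707)
Requested entry of v3: 47/123 = 0.3821

0.3821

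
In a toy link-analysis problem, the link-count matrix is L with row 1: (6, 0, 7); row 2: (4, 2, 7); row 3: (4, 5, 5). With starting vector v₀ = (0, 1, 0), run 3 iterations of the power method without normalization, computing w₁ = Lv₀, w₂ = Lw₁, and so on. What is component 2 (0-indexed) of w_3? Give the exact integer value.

510

w1 = Lv₀ = (6·0 + 0·1 + 7·0; 4·0 + 2·1 + 7·0; 4·0 + 5·1 + 5·0) = (0, 2, 5)
w2 = Lw1 = (6·0 + 0·2 + 7·5; 4·0 + 2·2 + 7·5; 4·0 + 5·2 + 5·5) = (35, 39, 35)
w3 = Lw2 = (455, 463, 510)
The requested component of w3 is 510.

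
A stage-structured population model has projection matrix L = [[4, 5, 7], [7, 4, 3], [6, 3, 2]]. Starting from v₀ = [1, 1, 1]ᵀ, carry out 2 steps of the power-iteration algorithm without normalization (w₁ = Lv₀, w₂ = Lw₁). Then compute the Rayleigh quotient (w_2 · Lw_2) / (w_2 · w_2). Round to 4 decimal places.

λ ≈ 13.8584

w1 = Lv₀ = (4·1 + 5·1 + 7·1; 7·1 + 4·1 + 3·1; 6·1 + 3·1 + 2·1) = (16, 14, 11)
w2 = Lw1 = (4·16 + 5·14 + 7·11; 7·16 + 4·14 + 3·11; 6·16 + 3·14 + 2·11) = (211, 201, 160)
Lw2 = (2969, 2761, 2189)
w2·Lw2 = 211·2969 + 201·2761 + 160·2189 = 1531660; w2·w2 = 211·211 + 201·201 + 160·160 = 110522
λ ≈ 1531660/110522 = 13.8584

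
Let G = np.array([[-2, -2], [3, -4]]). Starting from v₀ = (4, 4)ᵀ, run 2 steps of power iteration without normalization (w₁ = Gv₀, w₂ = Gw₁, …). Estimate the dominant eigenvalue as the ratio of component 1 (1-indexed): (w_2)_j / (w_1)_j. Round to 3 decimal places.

w1 = Gv₀ = (-16, -4)
w2 = Gw1 = (40, -32)
Ratio at component: 40 / -16 = -2.500

-2.500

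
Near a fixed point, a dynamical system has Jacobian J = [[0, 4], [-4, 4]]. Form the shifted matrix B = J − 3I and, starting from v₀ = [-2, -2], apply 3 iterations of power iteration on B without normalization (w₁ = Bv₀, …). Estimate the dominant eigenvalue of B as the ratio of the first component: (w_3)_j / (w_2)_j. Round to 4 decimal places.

B = J − 3I has rows (-3, 4); (-4, 1)
w1 = Bv₀ = ((-3)·(-2) + 4·(-2); (-4)·(-2) + 1·(-2)) = (-2, 6)
w2 = Bw1 = ((-3)·(-2) + 4·6; (-4)·(-2) + 1·6) = (30, 14)
w3 = Bw2 = (-34, -106)
Ratio: -34/30 = -1.1333

μ ≈ -1.1333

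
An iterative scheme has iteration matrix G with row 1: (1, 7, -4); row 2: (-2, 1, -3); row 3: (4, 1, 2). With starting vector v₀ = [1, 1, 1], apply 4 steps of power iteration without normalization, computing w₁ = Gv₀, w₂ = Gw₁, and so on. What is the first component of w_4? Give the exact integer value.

w1 = Gv₀ = (1·1 + 7·1 + (-4)·1; (-2)·1 + 1·1 + (-3)·1; 4·1 + 1·1 + 2·1) = (4, -4, 7)
w2 = Gw1 = (1·4 + 7·(-4) + (-4)·7; (-2)·4 + 1·(-4) + (-3)·7; 4·4 + 1·(-4) + 2·7) = (-52, -33, 26)
w3 = Gw2 = (-387, -7, -189)
w4 = Gw3 = (320, 1334, -1933)
The requested component of w4 is 320.

320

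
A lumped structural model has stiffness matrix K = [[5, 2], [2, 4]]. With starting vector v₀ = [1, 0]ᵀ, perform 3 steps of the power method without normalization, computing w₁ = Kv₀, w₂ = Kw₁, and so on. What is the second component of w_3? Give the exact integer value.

130

w1 = Kv₀ = (5·1 + 2·0; 2·1 + 4·0) = (5, 2)
w2 = Kw1 = (5·5 + 2·2; 2·5 + 4·2) = (29, 18)
w3 = Kw2 = (181, 130)
The requested component of w3 is 130.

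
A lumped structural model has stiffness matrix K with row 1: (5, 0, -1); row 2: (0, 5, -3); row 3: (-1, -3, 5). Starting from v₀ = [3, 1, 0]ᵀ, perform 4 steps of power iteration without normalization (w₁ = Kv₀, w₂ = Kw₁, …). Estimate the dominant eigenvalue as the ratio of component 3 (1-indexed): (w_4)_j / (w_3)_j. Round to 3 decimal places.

w1 = Kv₀ = (5·3 + 0·1 + (-1)·0; 0·3 + 5·1 + (-3)·0; (-1)·3 + (-3)·1 + 5·0) = (15, 5, -6)
w2 = Kw1 = (5·15 + 0·5 + (-1)·(-6); 0·15 + 5·5 + (-3)·(-6); (-1)·15 + (-3)·5 + 5·(-6)) = (81, 43, -60)
w3 = Kw2 = (465, 395, -510)
w4 = Kw3 = (2835, 3505, -4200)
Ratio at component: -4200 / -510 = 8.235

λ ≈ 8.235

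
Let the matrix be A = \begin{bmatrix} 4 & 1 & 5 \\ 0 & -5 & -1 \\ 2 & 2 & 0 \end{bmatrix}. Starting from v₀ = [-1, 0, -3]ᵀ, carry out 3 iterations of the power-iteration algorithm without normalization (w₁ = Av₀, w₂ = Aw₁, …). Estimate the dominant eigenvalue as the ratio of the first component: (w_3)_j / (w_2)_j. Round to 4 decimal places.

λ ≈ 6.0843

w1 = Av₀ = (4·(-1) + 1·0 + 5·(-3); 0·(-1) + (-5)·0 + (-1)·(-3); 2·(-1) + 2·0 + 0·(-3)) = (-19, 3, -2)
w2 = Aw1 = (4·(-19) + 1·3 + 5·(-2); 0·(-19) + (-5)·3 + (-1)·(-2); 2·(-19) + 2·3 + 0·(-2)) = (-83, -13, -32)
w3 = Aw2 = (-505, 97, -192)
Ratio at component: -505 / -83 = 6.0843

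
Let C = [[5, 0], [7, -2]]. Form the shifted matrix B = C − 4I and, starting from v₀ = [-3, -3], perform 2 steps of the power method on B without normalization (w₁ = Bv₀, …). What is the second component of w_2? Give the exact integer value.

B = C − 4I has rows (1, 0); (7, -6)
w1 = Bv₀ = (1·(-3) + 0·(-3); 7·(-3) + (-6)·(-3)) = (-3, -3)
w2 = Bw1 = (1·(-3) + 0·(-3); 7·(-3) + (-6)·(-3)) = (-3, -3)
Requested component of w2: -3

-3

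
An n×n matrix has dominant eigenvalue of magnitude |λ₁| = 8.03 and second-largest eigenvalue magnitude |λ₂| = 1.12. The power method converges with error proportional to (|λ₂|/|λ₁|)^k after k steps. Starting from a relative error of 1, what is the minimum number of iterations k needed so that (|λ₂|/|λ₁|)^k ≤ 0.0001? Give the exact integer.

|λ₂/λ₁| = 1.12/8.03 = 0.13948
Need k ≥ ln(0.0001) / ln(0.13948) = -9.2103 / -1.9699 ≈ 4.676
Smallest integer k satisfying the bound: 5

5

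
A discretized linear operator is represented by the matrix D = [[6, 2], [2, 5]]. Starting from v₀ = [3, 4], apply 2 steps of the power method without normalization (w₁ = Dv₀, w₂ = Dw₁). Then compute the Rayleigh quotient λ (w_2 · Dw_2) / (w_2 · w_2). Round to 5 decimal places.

7.54867

w1 = Dv₀ = (6·3 + 2·4; 2·3 + 5·4) = (26, 26)
w2 = Dw1 = (6·26 + 2·26; 2·26 + 5·26) = (208, 182)
Dw2 = (1612, 1326)
w2·Dw2 = 208·1612 + 182·1326 = 576628; w2·w2 = 208·208 + 182·182 = 76388
λ ≈ 576628/76388 = 7.54867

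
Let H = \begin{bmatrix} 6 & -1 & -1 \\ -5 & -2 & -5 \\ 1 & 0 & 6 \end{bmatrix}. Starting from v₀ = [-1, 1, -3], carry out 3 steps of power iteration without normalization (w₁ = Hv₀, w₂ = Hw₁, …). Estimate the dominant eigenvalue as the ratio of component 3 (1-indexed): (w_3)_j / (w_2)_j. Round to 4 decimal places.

λ ≈ 6.1949

w1 = Hv₀ = (6·(-1) + (-1)·1 + (-1)·(-3); (-5)·(-1) + (-2)·1 + (-5)·(-3); 1·(-1) + 0·1 + 6·(-3)) = (-4, 18, -19)
w2 = Hw1 = (6·(-4) + (-1)·18 + (-1)·(-19); (-5)·(-4) + (-2)·18 + (-5)·(-19); 1·(-4) + 0·18 + 6·(-19)) = (-23, 79, -118)
w3 = Hw2 = (-99, 547, -731)
Ratio at component: -731 / -118 = 6.1949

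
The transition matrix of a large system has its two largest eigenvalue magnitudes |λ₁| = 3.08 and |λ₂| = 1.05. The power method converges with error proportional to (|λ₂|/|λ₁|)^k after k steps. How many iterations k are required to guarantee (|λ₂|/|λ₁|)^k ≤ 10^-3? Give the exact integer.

|λ₂/λ₁| = 1.05/3.08 = 0.34091
Need k ≥ ln(10^-3) / ln(0.34091) = -6.9078 / -1.0761 ≈ 6.419
Smallest integer k satisfying the bound: 7

7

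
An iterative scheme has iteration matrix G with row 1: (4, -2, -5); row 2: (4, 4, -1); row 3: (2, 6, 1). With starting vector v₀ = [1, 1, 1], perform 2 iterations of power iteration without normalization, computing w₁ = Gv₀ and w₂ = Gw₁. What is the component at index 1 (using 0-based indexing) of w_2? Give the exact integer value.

w1 = Gv₀ = (4·1 + (-2)·1 + (-5)·1; 4·1 + 4·1 + (-1)·1; 2·1 + 6·1 + 1·1) = (-3, 7, 9)
w2 = Gw1 = (4·(-3) + (-2)·7 + (-5)·9; 4·(-3) + 4·7 + (-1)·9; 2·(-3) + 6·7 + 1·9) = (-71, 7, 45)
The requested component of w2 is 7.

7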